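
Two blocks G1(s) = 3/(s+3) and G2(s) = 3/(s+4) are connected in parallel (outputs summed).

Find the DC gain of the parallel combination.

Parallel: G_eq = G1 + G2. DC gain = G1(0) + G2(0) = 3/3 + 3/4 = 1 + 0.75 = 1.75.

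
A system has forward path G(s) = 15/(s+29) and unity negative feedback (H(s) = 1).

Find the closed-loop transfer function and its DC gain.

T(s) = G/(1+GH) = [15/(s+29)] / [1 + 15/(s+29)] = 15/(s+29+15) = 15/(s+44). DC gain = 15/44 = 0.3409.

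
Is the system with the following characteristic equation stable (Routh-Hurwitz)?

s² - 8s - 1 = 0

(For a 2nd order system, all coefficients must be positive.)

Coefficients: 1, -8, -1. b=-8, c=-1 not positive, so system is unstable.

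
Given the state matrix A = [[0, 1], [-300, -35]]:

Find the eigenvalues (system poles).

det(A - λI) = λ² - (-35)λ + 300 = (λ - (-15))(λ - (-20)). Eigenvalues: -15, -20.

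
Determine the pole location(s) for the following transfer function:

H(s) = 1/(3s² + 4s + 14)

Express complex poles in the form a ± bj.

Discriminant = 4² - 4×3×14 = 16 - 168 = -152 < 0, so the poles are a complex conjugate pair s = (-4 ± j√152)/(2×3). Real part = -4/(2×3) = -4/6 ≈ -0.6667; imaginary part = ±√152/(2×3) ≈ 2.0548. Poles: s = -0.6667 ± 2.0548j.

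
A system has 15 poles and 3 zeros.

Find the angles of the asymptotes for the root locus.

n - m = 15 - 3 = 12. Angles: θk = (2k + 1)·180°/12 = 15°, 45°, 75°, 105°, 135°, 165°, 195°, 225°, 255°, 285°, 315°, 345°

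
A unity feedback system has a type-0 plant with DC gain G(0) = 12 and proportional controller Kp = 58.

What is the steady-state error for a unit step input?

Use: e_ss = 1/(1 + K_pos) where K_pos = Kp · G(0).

K_pos = Kp · G(0) = 58 × 12 = 696. e_ss = 1/(1 + 696) = 0.0014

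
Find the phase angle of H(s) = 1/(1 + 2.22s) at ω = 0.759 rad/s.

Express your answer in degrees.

Phase = -arctan(ωτ) = -arctan(0.759 × 2.22) = -59.3°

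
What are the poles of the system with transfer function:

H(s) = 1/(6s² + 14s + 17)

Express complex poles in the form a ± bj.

Discriminant = 14² - 4×6×17 = 196 - 408 = -212 < 0, so the poles are a complex conjugate pair s = (-14 ± j√212)/(2×6). Real part = -14/(2×6) = -14/12 ≈ -1.1667; imaginary part = ±√212/(2×6) ≈ 1.2134. Poles: s = -1.1667 ± 1.2134j.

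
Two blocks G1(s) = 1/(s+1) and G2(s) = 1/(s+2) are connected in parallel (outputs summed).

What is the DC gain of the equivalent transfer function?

Parallel: G_eq = G1 + G2. DC gain = G1(0) + G2(0) = 1/1 + 1/2 = 1 + 0.5 = 1.5.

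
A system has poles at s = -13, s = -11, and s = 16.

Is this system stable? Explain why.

Pole(s) at s = 16 are not in the left half-plane. System is unstable.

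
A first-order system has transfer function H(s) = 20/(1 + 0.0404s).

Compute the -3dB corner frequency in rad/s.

Corner frequency = 1/τ = 1/0.0404 = 24.752 rad/s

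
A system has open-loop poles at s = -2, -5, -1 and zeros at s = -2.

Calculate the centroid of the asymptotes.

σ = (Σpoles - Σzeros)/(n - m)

σ = (Σpoles - Σzeros)/(n - m) = (-8 - (-2))/(3 - 1) = -6/2 = -3.0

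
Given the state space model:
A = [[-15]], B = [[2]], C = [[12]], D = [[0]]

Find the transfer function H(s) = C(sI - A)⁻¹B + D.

(sI - A)⁻¹ = 1/(s + 15). H(s) = 12 × 2/(s + 15) + 0 = 24/(s + 15).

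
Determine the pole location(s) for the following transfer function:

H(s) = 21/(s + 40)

Pole is where denominator = 0: s + 40 = 0, so s = -40.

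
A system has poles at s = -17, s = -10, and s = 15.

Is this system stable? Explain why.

Pole(s) at s = 15 are not in the left half-plane. System is unstable.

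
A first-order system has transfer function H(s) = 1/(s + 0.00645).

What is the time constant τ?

For H(s) = 1/(s + 1/τ), the pole is at -1/τ = -0.00645, so τ = 1/0.00645 = 155 s.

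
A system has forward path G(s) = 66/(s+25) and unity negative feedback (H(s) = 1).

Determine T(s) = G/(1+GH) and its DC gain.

T(s) = G/(1+GH) = [66/(s+25)] / [1 + 66/(s+25)] = 66/(s+25+66) = 66/(s+91). DC gain = 66/91 = 0.7253.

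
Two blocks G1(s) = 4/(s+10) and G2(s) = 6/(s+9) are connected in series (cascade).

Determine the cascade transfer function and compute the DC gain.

Series: multiply transfer functions. G_eq = 4/(s+10) × 6/(s+9) = 24/((s+10)(s+9)). DC gain = 24/(10×9) = 0.2667.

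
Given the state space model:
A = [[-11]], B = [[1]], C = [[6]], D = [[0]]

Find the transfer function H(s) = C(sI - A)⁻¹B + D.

(sI - A)⁻¹ = 1/(s + 11). H(s) = 6 × 1/(s + 11) + 0 = 6/(s + 11).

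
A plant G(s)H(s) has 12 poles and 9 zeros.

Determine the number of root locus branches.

Root locus has n branches where n = number of poles = 12.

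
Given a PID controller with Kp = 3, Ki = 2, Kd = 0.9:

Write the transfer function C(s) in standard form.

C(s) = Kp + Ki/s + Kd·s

Substituting values: C(s) = 3 + 2/s + 0.9s = (0.9s² + 3s + 2)/s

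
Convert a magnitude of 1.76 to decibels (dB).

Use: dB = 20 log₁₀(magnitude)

dB = 20 log₁₀(1.76) = 4.9 dB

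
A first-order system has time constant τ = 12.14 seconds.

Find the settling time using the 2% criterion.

For first-order system, 2% settling time ≈ 4τ = 4 × 12.14 = 48.56 s.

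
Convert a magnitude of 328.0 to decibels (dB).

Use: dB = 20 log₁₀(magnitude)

dB = 20 log₁₀(328.0) = 50.3 dB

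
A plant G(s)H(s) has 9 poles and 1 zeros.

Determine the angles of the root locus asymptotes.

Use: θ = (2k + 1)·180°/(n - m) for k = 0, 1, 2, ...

n - m = 9 - 1 = 8. Angles: θk = (2k + 1)·180°/8 = 22.5°, 67.5°, 112.5°, 157.5°, 202.5°, 247.5°, 292.5°, 337.5°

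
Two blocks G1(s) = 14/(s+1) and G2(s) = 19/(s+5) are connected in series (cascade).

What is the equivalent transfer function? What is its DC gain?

Series: multiply transfer functions. G_eq = 14/(s+1) × 19/(s+5) = 266/((s+1)(s+5)). DC gain = 266/(1×5) = 53.2.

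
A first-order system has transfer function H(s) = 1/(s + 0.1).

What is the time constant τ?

For H(s) = 1/(s + 1/τ), the pole is at -1/τ = -0.1, so τ = 1/0.1 = 10 s.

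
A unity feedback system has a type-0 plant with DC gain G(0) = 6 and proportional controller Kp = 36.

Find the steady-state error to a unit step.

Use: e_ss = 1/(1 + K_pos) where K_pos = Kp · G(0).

K_pos = Kp · G(0) = 36 × 6 = 216. e_ss = 1/(1 + 216) = 0.0046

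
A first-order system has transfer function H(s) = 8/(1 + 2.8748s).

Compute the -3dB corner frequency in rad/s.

Corner frequency = 1/τ = 1/2.8748 = 0.348 rad/s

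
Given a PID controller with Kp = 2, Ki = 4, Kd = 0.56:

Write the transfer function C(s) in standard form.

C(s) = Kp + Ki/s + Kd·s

Substituting values: C(s) = 2 + 4/s + 0.56s = (0.56s² + 2s + 4)/s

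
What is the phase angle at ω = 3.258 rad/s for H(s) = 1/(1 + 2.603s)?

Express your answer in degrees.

Phase = -arctan(ωτ) = -arctan(3.258 × 2.603) = -83.3°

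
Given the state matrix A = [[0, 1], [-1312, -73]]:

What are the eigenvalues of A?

det(A - λI) = λ² - (-73)λ + 1312 = (λ - (-32))(λ - (-41)). Eigenvalues: -32, -41.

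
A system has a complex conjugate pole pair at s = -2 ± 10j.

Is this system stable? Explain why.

Real part of poles is -2 (< 0, left half-plane). Stable.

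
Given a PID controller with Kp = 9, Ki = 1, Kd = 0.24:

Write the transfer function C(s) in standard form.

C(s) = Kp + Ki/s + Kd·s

Substituting values: C(s) = 9 + 1/s + 0.24s = (0.24s² + 9s + 1)/s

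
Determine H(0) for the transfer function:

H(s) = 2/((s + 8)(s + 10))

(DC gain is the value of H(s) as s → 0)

DC gain = H(0) = 2/(8 × 10) = 2/80 = 0.025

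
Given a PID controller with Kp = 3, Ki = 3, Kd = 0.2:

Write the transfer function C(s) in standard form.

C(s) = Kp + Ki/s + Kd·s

Substituting values: C(s) = 3 + 3/s + 0.2s = (0.2s² + 3s + 3)/s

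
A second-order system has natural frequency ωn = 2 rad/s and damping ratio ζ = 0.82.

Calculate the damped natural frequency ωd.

ωd = ωn√(1 - ζ²) = 2√(1 - 0.82²) = 1.14 rad/s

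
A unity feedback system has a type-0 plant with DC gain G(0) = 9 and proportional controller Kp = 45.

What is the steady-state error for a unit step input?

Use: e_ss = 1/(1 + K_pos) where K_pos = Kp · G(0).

K_pos = Kp · G(0) = 45 × 9 = 405. e_ss = 1/(1 + 405) = 0.0025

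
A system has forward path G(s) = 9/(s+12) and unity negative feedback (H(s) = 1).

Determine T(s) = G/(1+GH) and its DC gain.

T(s) = G/(1+GH) = [9/(s+12)] / [1 + 9/(s+12)] = 9/(s+12+9) = 9/(s+21). DC gain = 9/21 = 0.4286.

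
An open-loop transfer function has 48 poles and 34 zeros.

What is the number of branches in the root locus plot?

Root locus has n branches where n = number of poles = 48.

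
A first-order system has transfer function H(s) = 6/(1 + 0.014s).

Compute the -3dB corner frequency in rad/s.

Corner frequency = 1/τ = 1/0.014 = 71.429 rad/s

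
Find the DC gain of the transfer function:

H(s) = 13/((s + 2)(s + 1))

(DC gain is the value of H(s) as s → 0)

DC gain = H(0) = 13/(2 × 1) = 13/2 = 6.5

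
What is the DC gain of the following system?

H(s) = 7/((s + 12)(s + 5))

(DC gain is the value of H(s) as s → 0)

DC gain = H(0) = 7/(12 × 5) = 7/60 = 0.1167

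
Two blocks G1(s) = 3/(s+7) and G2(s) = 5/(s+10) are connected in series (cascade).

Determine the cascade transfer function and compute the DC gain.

Series: multiply transfer functions. G_eq = 3/(s+7) × 5/(s+10) = 15/((s+7)(s+10)). DC gain = 15/(7×10) = 0.2143.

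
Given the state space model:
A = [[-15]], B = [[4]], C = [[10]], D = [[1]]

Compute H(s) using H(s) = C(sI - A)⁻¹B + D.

(sI - A)⁻¹ = 1/(s + 15). H(s) = 10×4/(s + 15) + 1 = (s + 55)/(s + 15).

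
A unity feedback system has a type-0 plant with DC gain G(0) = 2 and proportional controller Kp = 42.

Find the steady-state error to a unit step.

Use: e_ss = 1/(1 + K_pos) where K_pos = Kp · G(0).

K_pos = Kp · G(0) = 42 × 2 = 84. e_ss = 1/(1 + 84) = 0.0118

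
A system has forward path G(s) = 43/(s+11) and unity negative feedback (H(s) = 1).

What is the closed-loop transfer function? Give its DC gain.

T(s) = G/(1+GH) = [43/(s+11)] / [1 + 43/(s+11)] = 43/(s+11+43) = 43/(s+54). DC gain = 43/54 = 0.7963.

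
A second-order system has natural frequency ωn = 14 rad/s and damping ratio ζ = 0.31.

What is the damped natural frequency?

ωd = ωn√(1 - ζ²) = 14√(1 - 0.31²) = 13.31 rad/s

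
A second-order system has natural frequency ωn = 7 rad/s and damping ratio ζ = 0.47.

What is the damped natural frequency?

ωd = ωn√(1 - ζ²) = 7√(1 - 0.47²) = 6.18 rad/s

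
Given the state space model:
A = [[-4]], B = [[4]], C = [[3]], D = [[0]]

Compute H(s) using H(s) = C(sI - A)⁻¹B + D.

(sI - A)⁻¹ = 1/(s + 4). H(s) = 3 × 4/(s + 4) + 0 = 12/(s + 4).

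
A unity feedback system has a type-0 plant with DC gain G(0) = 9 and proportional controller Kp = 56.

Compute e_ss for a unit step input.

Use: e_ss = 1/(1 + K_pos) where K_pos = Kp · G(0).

K_pos = Kp · G(0) = 56 × 9 = 504. e_ss = 1/(1 + 504) = 0.0020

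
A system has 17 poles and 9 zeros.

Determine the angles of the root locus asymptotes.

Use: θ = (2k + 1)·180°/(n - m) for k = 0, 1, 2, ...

n - m = 17 - 9 = 8. Angles: θk = (2k + 1)·180°/8 = 22.5°, 67.5°, 112.5°, 157.5°, 202.5°, 247.5°, 292.5°, 337.5°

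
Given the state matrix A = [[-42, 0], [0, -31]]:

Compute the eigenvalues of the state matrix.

For diagonal matrix, eigenvalues are diagonal entries: λ₁ = -42, λ₂ = -31.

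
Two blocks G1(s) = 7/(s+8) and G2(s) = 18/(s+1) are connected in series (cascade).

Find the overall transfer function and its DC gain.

Series: multiply transfer functions. G_eq = 7/(s+8) × 18/(s+1) = 126/((s+8)(s+1)). DC gain = 126/(8×1) = 15.75.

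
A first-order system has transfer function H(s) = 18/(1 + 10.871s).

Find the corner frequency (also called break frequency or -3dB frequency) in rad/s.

Corner frequency = 1/τ = 1/10.871 = 0.092 rad/s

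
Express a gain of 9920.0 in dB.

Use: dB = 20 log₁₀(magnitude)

dB = 20 log₁₀(9920.0) = 79.9 dB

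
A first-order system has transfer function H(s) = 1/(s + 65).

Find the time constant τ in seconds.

For H(s) = 1/(s + 1/τ), the pole is at -1/τ = -65, so τ = 1/65 = 0.0154 s.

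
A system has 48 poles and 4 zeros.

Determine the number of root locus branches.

Root locus has n branches where n = number of poles = 48.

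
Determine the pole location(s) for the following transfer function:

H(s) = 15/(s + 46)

Pole is where denominator = 0: s + 46 = 0, so s = -46.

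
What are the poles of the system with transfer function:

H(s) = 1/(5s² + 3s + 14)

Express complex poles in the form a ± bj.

Discriminant = 3² - 4×5×14 = 9 - 280 = -271 < 0, so the poles are a complex conjugate pair s = (-3 ± j√271)/(2×5). Real part = -3/(2×5) = -3/10 = -0.3; imaginary part = ±√271/(2×5) ≈ 1.6462. Poles: s = -0.3 ± 1.6462j.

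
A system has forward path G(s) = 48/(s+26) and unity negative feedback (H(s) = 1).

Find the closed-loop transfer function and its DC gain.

T(s) = G/(1+GH) = [48/(s+26)] / [1 + 48/(s+26)] = 48/(s+26+48) = 48/(s+74). DC gain = 48/74 = 0.6486.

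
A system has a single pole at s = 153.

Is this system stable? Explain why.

Pole at s = 153 is in the right half-plane. Unstable.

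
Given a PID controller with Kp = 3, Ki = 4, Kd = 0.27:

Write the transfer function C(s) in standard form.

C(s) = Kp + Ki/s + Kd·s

Substituting values: C(s) = 3 + 4/s + 0.27s = (0.27s² + 3s + 4)/s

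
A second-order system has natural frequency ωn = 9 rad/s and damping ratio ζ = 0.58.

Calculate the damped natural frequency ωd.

ωd = ωn√(1 - ζ²) = 9√(1 - 0.58²) = 7.33 rad/s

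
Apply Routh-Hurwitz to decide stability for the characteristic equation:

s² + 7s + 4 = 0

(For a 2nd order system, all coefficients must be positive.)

Coefficients: 1, 7, 4. All positive, so system is stable.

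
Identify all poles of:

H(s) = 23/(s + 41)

Pole is where denominator = 0: s + 41 = 0, so s = -41.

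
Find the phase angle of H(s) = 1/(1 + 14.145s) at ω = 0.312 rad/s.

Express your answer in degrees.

Phase = -arctan(ωτ) = -arctan(0.312 × 14.145) = -77.2°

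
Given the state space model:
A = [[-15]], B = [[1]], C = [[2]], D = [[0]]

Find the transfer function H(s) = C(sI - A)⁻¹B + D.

(sI - A)⁻¹ = 1/(s + 15). H(s) = 2 × 1/(s + 15) + 0 = 2/(s + 15).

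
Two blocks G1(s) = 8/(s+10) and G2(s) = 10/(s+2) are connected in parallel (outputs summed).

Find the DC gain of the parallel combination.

Parallel: G_eq = G1 + G2. DC gain = G1(0) + G2(0) = 8/10 + 10/2 = 0.8 + 5 = 5.8.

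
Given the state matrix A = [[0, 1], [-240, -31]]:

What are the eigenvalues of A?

det(A - λI) = λ² - (-31)λ + 240 = (λ - (-16))(λ - (-15)). Eigenvalues: -16, -15.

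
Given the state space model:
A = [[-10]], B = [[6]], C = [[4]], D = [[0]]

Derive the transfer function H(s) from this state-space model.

(sI - A)⁻¹ = 1/(s + 10). H(s) = 4 × 6/(s + 10) + 0 = 24/(s + 10).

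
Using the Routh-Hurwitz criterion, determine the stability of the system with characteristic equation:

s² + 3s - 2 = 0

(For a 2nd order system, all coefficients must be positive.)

Coefficients: 1, 3, -2. c=-2 not positive, so system is unstable.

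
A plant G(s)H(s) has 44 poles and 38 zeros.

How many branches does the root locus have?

Root locus has n branches where n = number of poles = 44.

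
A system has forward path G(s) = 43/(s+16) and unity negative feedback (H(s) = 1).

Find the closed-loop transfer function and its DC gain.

T(s) = G/(1+GH) = [43/(s+16)] / [1 + 43/(s+16)] = 43/(s+16+43) = 43/(s+59). DC gain = 43/59 = 0.7288.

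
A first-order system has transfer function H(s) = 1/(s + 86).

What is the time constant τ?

For H(s) = 1/(s + 1/τ), the pole is at -1/τ = -86, so τ = 1/86 = 0.0116 s.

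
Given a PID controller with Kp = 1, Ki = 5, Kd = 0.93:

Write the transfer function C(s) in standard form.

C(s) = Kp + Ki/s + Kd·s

Substituting values: C(s) = 1 + 5/s + 0.93s = (0.93s² + s + 5)/s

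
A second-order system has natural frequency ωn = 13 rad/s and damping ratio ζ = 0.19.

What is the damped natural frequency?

ωd = ωn√(1 - ζ²) = 13√(1 - 0.19²) = 12.76 rad/s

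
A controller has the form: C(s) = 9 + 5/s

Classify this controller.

This is a Proportional-Integral (PI) controller.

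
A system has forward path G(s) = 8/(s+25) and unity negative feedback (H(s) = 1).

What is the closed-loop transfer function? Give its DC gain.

T(s) = G/(1+GH) = [8/(s+25)] / [1 + 8/(s+25)] = 8/(s+25+8) = 8/(s+33). DC gain = 8/33 = 0.2424.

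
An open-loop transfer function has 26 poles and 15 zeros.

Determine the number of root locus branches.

Root locus has n branches where n = number of poles = 26.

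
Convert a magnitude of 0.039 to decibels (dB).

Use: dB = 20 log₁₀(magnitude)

dB = 20 log₁₀(0.039) = -28.2 dB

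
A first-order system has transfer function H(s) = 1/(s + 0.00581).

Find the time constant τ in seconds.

For H(s) = 1/(s + 1/τ), the pole is at -1/τ = -0.00581, so τ = 1/0.00581 = 172.1 s.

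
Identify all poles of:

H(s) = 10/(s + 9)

Pole is where denominator = 0: s + 9 = 0, so s = -9.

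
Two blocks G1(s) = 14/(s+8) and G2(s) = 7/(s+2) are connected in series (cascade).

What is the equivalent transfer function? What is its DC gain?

Series: multiply transfer functions. G_eq = 14/(s+8) × 7/(s+2) = 98/((s+8)(s+2)). DC gain = 98/(8×2) = 6.125.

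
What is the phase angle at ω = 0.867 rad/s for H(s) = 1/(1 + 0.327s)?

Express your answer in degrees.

Phase = -arctan(ωτ) = -arctan(0.867 × 0.327) = -15.8°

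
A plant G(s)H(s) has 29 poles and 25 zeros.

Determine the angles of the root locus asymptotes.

n - m = 29 - 25 = 4. Angles: θk = (2k + 1)·180°/4 = 45°, 135°, 225°, 315°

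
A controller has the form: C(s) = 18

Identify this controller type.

This is a Proportional (P) controller.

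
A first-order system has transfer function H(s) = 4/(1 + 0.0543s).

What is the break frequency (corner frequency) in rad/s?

Corner frequency = 1/τ = 1/0.0543 = 18.416 rad/s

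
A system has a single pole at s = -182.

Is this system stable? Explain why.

Pole at s = -182 is in the left half-plane. Stable.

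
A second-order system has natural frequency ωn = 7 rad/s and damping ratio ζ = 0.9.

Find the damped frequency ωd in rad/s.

ωd = ωn√(1 - ζ²) = 7√(1 - 0.9²) = 3.05 rad/s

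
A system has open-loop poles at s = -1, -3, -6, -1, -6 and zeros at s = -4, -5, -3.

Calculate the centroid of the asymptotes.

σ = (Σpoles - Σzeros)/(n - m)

σ = (Σpoles - Σzeros)/(n - m) = (-17 - (-12))/(5 - 3) = -5/2 = -2.5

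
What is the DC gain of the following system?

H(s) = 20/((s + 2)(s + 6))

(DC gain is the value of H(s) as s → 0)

DC gain = H(0) = 20/(2 × 6) = 20/12 = 1.6667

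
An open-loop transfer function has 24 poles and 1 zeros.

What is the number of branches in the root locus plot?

Root locus has n branches where n = number of poles = 24.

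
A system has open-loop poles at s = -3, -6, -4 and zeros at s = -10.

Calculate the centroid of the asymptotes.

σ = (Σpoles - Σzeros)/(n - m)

σ = (Σpoles - Σzeros)/(n - m) = (-13 - (-10))/(3 - 1) = -3/2 = -1.5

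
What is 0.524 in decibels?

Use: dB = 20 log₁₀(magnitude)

dB = 20 log₁₀(0.524) = -5.6 dB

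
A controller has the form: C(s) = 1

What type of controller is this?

This is a Proportional (P) controller.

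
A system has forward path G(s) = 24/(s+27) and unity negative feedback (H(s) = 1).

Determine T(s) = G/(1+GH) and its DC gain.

T(s) = G/(1+GH) = [24/(s+27)] / [1 + 24/(s+27)] = 24/(s+27+24) = 24/(s+51). DC gain = 24/51 = 0.4706.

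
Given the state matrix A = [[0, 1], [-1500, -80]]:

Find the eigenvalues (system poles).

det(A - λI) = λ² - (-80)λ + 1500 = (λ - (-50))(λ - (-30)). Eigenvalues: -50, -30.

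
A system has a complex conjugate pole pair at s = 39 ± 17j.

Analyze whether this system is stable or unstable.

Real part of poles is 39 (> 0, right half-plane). Unstable.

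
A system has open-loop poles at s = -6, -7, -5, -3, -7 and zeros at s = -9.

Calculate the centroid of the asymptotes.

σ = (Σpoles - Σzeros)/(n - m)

σ = (Σpoles - Σzeros)/(n - m) = (-28 - (-9))/(5 - 1) = -19/4 = -4.75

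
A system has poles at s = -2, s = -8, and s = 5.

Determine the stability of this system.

Pole(s) at s = 5 are not in the left half-plane. System is unstable.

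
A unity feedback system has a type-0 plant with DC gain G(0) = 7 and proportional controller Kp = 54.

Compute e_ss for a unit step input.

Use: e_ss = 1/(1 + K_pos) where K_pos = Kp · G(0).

K_pos = Kp · G(0) = 54 × 7 = 378. e_ss = 1/(1 + 378) = 0.0026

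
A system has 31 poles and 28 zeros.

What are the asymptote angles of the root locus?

n - m = 31 - 28 = 3. Angles: θk = (2k + 1)·180°/3 = 60°, 180°, 300°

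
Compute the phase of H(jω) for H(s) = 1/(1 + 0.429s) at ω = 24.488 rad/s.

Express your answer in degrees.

Phase = -arctan(ωτ) = -arctan(24.488 × 0.429) = -84.6°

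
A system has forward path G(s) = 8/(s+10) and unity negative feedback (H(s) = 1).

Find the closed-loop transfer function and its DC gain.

T(s) = G/(1+GH) = [8/(s+10)] / [1 + 8/(s+10)] = 8/(s+10+8) = 8/(s+18). DC gain = 8/18 = 0.4444.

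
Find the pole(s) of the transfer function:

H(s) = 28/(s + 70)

Pole is where denominator = 0: s + 70 = 0, so s = -70.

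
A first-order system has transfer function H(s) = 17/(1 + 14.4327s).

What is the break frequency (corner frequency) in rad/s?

Corner frequency = 1/τ = 1/14.4327 = 0.069 rad/s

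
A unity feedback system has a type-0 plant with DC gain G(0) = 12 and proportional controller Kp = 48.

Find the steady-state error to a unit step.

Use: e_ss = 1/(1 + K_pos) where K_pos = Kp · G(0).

K_pos = Kp · G(0) = 48 × 12 = 576. e_ss = 1/(1 + 576) = 0.0017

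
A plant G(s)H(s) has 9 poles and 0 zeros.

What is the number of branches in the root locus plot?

Root locus has n branches where n = number of poles = 9.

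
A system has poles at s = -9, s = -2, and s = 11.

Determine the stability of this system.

Pole(s) at s = 11 are not in the left half-plane. System is unstable.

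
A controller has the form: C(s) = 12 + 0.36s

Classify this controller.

This is a Proportional-Derivative (PD) controller.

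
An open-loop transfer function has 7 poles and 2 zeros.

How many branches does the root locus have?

Root locus has n branches where n = number of poles = 7.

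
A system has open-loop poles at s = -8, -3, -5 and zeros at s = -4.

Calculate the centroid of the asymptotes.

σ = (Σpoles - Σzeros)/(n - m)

σ = (Σpoles - Σzeros)/(n - m) = (-16 - (-4))/(3 - 1) = -12/2 = -6.0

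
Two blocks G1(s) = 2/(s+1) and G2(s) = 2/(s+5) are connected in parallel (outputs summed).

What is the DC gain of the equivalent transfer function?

Parallel: G_eq = G1 + G2. DC gain = G1(0) + G2(0) = 2/1 + 2/5 = 2 + 0.4 = 2.4.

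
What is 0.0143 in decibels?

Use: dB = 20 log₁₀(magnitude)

dB = 20 log₁₀(0.0143) = -36.9 dB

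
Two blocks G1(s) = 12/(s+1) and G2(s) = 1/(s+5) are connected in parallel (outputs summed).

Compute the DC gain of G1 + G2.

Parallel: G_eq = G1 + G2. DC gain = G1(0) + G2(0) = 12/1 + 1/5 = 12 + 0.2 = 12.2.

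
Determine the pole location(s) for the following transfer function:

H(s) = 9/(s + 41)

Pole is where denominator = 0: s + 41 = 0, so s = -41.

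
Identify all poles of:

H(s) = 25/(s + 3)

Pole is where denominator = 0: s + 3 = 0, so s = -3.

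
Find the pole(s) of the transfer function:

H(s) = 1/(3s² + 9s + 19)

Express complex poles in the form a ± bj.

Discriminant = 9² - 4×3×19 = 81 - 228 = -147 < 0, so the poles are a complex conjugate pair s = (-9 ± j√147)/(2×3). Real part = -9/(2×3) = -9/6 = -1.5; imaginary part = ±√147/(2×3) ≈ 2.0207. Poles: s = -1.5 ± 2.0207j.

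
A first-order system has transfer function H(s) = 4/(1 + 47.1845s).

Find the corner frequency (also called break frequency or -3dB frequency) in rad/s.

Corner frequency = 1/τ = 1/47.1845 = 0.021 rad/s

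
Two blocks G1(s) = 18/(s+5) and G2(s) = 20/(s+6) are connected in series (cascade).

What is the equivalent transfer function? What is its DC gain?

Series: multiply transfer functions. G_eq = 18/(s+5) × 20/(s+6) = 360/((s+5)(s+6)). DC gain = 360/(5×6) = 12.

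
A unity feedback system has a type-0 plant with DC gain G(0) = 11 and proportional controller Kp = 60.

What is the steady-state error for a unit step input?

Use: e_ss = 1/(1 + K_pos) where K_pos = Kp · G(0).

K_pos = Kp · G(0) = 60 × 11 = 660. e_ss = 1/(1 + 660) = 0.0015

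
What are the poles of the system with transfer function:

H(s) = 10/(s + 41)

Pole is where denominator = 0: s + 41 = 0, so s = -41.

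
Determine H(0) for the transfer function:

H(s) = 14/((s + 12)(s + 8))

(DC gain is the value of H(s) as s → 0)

DC gain = H(0) = 14/(12 × 8) = 14/96 = 0.1458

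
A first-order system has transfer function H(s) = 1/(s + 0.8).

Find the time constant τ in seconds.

For H(s) = 1/(s + 1/τ), the pole is at -1/τ = -0.8, so τ = 1/0.8 = 1.25 s.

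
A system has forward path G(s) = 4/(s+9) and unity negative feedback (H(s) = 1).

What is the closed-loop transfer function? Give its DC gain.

T(s) = G/(1+GH) = [4/(s+9)] / [1 + 4/(s+9)] = 4/(s+9+4) = 4/(s+13). DC gain = 4/13 = 0.3077.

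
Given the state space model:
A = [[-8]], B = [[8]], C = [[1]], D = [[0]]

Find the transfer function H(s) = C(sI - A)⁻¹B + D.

(sI - A)⁻¹ = 1/(s + 8). H(s) = 1 × 8/(s + 8) + 0 = 8/(s + 8).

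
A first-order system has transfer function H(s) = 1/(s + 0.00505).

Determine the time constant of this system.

For H(s) = 1/(s + 1/τ), the pole is at -1/τ = -0.00505, so τ = 1/0.00505 = 198 s.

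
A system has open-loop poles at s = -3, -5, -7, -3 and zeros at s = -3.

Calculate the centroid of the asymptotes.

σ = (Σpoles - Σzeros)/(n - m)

σ = (Σpoles - Σzeros)/(n - m) = (-18 - (-3))/(4 - 1) = -15/3 = -5.0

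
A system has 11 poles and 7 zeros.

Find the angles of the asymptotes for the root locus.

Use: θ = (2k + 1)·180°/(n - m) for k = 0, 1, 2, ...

n - m = 11 - 7 = 4. Angles: θk = (2k + 1)·180°/4 = 45°, 135°, 225°, 315°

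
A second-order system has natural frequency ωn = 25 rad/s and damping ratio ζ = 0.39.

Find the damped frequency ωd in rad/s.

ωd = ωn√(1 - ζ²) = 25√(1 - 0.39²) = 23.02 rad/s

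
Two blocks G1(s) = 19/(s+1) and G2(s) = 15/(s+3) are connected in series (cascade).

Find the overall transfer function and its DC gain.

Series: multiply transfer functions. G_eq = 19/(s+1) × 15/(s+3) = 285/((s+1)(s+3)). DC gain = 285/(1×3) = 95.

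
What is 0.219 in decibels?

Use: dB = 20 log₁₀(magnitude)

dB = 20 log₁₀(0.219) = -13.2 dB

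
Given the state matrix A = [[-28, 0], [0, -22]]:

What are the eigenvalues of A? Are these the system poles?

For diagonal matrix, eigenvalues are diagonal entries: λ₁ = -28, λ₂ = -22. Eigenvalues of A = system poles.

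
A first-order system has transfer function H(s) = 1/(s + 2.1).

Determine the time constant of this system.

For H(s) = 1/(s + 1/τ), the pole is at -1/τ = -2.1, so τ = 1/2.1 = 0.4762 s.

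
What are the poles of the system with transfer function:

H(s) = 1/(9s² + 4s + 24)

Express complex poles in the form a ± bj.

Discriminant = 4² - 4×9×24 = 16 - 864 = -848 < 0, so the poles are a complex conjugate pair s = (-4 ± j√848)/(2×9). Real part = -4/(2×9) = -4/18 ≈ -0.2222; imaginary part = ±√848/(2×9) ≈ 1.6178. Poles: s = -0.2222 ± 1.6178j.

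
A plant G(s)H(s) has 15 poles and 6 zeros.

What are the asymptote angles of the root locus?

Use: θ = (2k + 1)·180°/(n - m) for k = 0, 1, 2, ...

n - m = 15 - 6 = 9. Angles: θk = (2k + 1)·180°/9 = 20°, 60°, 100°, 140°, 180°, 220°, 260°, 300°, 340°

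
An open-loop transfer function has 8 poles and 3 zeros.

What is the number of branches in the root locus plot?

Root locus has n branches where n = number of poles = 8.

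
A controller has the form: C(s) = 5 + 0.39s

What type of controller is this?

This is a Proportional-Derivative (PD) controller.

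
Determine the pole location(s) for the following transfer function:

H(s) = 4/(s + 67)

Pole is where denominator = 0: s + 67 = 0, so s = -67.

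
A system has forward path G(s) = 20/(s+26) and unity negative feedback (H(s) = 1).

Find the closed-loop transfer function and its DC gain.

T(s) = G/(1+GH) = [20/(s+26)] / [1 + 20/(s+26)] = 20/(s+26+20) = 20/(s+46). DC gain = 20/46 = 0.4348.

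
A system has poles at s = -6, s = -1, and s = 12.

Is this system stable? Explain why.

Pole(s) at s = 12 are not in the left half-plane. System is unstable.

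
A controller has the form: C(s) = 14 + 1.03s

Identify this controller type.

This is a Proportional-Derivative (PD) controller.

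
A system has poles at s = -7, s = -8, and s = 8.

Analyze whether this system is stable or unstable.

Pole(s) at s = 8 are not in the left half-plane. System is unstable.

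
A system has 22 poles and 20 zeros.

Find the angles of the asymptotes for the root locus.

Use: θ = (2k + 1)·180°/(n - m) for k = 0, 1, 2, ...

n - m = 22 - 20 = 2. Angles: θk = (2k + 1)·180°/2 = 90°, 270°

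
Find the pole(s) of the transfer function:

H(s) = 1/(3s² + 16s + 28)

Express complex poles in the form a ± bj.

Discriminant = 16² - 4×3×28 = 256 - 336 = -80 < 0, so the poles are a complex conjugate pair s = (-16 ± j√80)/(2×3). Real part = -16/(2×3) = -16/6 ≈ -2.6667; imaginary part = ±√80/(2×3) ≈ 1.4907. Poles: s = -2.6667 ± 1.4907j.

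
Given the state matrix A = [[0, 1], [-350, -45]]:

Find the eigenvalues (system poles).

det(A - λI) = λ² - (-45)λ + 350 = (λ - (-35))(λ - (-10)). Eigenvalues: -35, -10.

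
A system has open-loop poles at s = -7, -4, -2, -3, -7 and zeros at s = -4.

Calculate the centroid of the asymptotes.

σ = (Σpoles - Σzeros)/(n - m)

σ = (Σpoles - Σzeros)/(n - m) = (-23 - (-4))/(5 - 1) = -19/4 = -4.75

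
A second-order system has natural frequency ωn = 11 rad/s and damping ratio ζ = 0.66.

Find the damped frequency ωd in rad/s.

ωd = ωn√(1 - ζ²) = 11√(1 - 0.66²) = 8.26 rad/s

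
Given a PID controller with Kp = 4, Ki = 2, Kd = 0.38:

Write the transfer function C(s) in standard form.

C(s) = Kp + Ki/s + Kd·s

Substituting values: C(s) = 4 + 2/s + 0.38s = (0.38s² + 4s + 2)/s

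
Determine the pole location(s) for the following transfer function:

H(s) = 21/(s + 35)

Pole is where denominator = 0: s + 35 = 0, so s = -35.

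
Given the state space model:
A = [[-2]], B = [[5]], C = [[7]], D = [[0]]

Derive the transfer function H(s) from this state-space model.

(sI - A)⁻¹ = 1/(s + 2). H(s) = 7 × 5/(s + 2) + 0 = 35/(s + 2).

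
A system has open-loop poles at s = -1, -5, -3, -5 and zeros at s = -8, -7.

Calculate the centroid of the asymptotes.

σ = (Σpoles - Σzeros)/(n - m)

σ = (Σpoles - Σzeros)/(n - m) = (-14 - (-15))/(4 - 2) = 1/2 = 0.5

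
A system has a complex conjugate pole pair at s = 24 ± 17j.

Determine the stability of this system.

Real part of poles is 24 (> 0, right half-plane). Unstable.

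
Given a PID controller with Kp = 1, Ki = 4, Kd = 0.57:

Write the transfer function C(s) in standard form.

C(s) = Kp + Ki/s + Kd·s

Substituting values: C(s) = 1 + 4/s + 0.57s = (0.57s² + s + 4)/s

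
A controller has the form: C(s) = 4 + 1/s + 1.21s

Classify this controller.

This is a Proportional-Integral-Derivative (PID) controller.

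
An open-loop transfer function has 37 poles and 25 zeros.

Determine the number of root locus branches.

Root locus has n branches where n = number of poles = 37.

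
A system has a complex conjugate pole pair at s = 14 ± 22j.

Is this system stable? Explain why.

Real part of poles is 14 (> 0, right half-plane). Unstable.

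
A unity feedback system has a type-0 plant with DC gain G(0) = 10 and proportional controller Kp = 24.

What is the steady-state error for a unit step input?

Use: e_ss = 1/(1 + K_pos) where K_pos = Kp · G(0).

K_pos = Kp · G(0) = 24 × 10 = 240. e_ss = 1/(1 + 240) = 0.0041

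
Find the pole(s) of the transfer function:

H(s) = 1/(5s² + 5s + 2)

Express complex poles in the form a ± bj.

Discriminant = 5² - 4×5×2 = 25 - 40 = -15 < 0, so the poles are a complex conjugate pair s = (-5 ± j√15)/(2×5). Real part = -5/(2×5) = -5/10 = -0.5; imaginary part = ±√15/(2×5) ≈ 0.3873. Poles: s = -0.5 ± 0.3873j.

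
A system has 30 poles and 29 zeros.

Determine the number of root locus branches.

Root locus has n branches where n = number of poles = 30.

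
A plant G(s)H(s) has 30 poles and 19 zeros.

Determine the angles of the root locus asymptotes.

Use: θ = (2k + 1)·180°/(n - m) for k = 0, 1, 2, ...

n - m = 30 - 19 = 11. Angles: θk = (2k + 1)·180°/11 = 16.36°, 49.09°, 81.82°, 114.55°, 147.27°, 180°, 212.73°, 245.45°, 278.18°, 310.91°, 343.64°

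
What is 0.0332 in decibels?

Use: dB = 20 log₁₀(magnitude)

dB = 20 log₁₀(0.0332) = -29.6 dB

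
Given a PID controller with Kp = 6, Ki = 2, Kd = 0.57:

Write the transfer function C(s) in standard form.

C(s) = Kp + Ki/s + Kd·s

Substituting values: C(s) = 6 + 2/s + 0.57s = (0.57s² + 6s + 2)/s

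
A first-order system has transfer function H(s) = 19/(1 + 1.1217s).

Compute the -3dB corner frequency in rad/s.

Corner frequency = 1/τ = 1/1.1217 = 0.892 rad/s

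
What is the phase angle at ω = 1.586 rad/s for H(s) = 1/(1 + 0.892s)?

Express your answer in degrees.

Phase = -arctan(ωτ) = -arctan(1.586 × 0.892) = -54.7°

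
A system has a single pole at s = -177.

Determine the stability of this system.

Pole at s = -177 is in the left half-plane. Stable.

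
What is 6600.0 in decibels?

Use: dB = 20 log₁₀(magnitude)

dB = 20 log₁₀(6600.0) = 76.4 dB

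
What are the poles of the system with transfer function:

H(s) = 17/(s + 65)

Pole is where denominator = 0: s + 65 = 0, so s = -65.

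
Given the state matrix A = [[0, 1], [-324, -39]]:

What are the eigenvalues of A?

det(A - λI) = λ² - (-39)λ + 324 = (λ - (-12))(λ - (-27)). Eigenvalues: -12, -27.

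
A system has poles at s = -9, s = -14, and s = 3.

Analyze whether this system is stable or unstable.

Pole(s) at s = 3 are not in the left half-plane. System is unstable.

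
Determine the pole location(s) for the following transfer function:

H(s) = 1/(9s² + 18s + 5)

Discriminant = 18² - 4×9×5 = 324 - 180 = 144 > 0, so two distinct real poles. Using quadratic formula: s = (-18 ± √144)/(2×9) = (-18 ± √144)/18, with √144 = 12. s₁ = -6/18 ≈ -0.3333, s₂ = -30/18 ≈ -1.6667. Poles: s₁ = -0.3333, s₂ = -1.6667.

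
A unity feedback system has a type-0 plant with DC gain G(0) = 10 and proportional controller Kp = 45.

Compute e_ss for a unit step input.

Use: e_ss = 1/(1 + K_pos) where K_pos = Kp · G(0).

K_pos = Kp · G(0) = 45 × 10 = 450. e_ss = 1/(1 + 450) = 0.0022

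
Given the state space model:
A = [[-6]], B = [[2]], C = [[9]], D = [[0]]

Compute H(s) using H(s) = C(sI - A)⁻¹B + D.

(sI - A)⁻¹ = 1/(s + 6). H(s) = 9 × 2/(s + 6) + 0 = 18/(s + 6).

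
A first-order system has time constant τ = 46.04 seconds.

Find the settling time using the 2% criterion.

For first-order system, 2% settling time ≈ 4τ = 4 × 46.04 = 184.16 s.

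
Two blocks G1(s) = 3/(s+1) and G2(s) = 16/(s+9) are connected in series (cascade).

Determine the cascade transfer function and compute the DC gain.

Series: multiply transfer functions. G_eq = 3/(s+1) × 16/(s+9) = 48/((s+1)(s+9)). DC gain = 48/(1×9) = 5.3333.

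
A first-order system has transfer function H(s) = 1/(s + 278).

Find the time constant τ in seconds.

For H(s) = 1/(s + 1/τ), the pole is at -1/τ = -278, so τ = 1/278 = 0.0036 s.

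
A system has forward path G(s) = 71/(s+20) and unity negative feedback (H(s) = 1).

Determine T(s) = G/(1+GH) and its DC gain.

T(s) = G/(1+GH) = [71/(s+20)] / [1 + 71/(s+20)] = 71/(s+20+71) = 71/(s+91). DC gain = 71/91 = 0.7802.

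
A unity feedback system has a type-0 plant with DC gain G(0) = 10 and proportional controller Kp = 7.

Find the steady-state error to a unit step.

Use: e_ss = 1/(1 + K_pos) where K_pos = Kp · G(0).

K_pos = Kp · G(0) = 7 × 10 = 70. e_ss = 1/(1 + 70) = 0.0141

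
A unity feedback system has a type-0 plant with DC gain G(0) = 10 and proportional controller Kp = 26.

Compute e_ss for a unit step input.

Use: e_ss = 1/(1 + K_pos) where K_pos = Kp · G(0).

K_pos = Kp · G(0) = 26 × 10 = 260. e_ss = 1/(1 + 260) = 0.0038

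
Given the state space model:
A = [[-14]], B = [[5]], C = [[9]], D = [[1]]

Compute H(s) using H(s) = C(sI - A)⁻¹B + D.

(sI - A)⁻¹ = 1/(s + 14). H(s) = 9×5/(s + 14) + 1 = (s + 59)/(s + 14).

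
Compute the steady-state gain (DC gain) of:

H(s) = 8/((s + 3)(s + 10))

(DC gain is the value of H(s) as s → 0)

DC gain = H(0) = 8/(3 × 10) = 8/30 = 0.2667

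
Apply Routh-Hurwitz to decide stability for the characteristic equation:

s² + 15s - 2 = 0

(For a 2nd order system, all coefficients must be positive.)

Coefficients: 1, 15, -2. c=-2 not positive, so system is unstable.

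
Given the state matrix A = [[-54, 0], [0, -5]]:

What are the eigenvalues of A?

For diagonal matrix, eigenvalues are diagonal entries: λ₁ = -54, λ₂ = -5.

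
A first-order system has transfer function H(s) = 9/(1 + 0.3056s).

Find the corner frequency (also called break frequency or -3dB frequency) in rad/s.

Corner frequency = 1/τ = 1/0.3056 = 3.272 rad/s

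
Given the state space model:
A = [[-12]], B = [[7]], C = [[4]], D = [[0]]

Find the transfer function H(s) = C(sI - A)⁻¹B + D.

(sI - A)⁻¹ = 1/(s + 12). H(s) = 4 × 7/(s + 12) + 0 = 28/(s + 12).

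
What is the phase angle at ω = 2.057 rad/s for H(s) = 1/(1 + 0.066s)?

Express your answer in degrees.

Phase = -arctan(ωτ) = -arctan(2.057 × 0.066) = -7.7°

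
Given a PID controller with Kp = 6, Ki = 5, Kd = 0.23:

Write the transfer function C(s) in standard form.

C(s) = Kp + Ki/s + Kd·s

Substituting values: C(s) = 6 + 5/s + 0.23s = (0.23s² + 6s + 5)/s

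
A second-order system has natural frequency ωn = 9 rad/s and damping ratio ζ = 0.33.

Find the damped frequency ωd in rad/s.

ωd = ωn√(1 - ζ²) = 9√(1 - 0.33²) = 8.5 rad/s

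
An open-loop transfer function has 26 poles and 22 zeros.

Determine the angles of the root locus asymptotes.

n - m = 26 - 22 = 4. Angles: θk = (2k + 1)·180°/4 = 45°, 135°, 225°, 315°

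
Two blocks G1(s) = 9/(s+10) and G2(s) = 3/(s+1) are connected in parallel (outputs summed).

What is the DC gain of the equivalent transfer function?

Parallel: G_eq = G1 + G2. DC gain = G1(0) + G2(0) = 9/10 + 3/1 = 0.9 + 3 = 3.9.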